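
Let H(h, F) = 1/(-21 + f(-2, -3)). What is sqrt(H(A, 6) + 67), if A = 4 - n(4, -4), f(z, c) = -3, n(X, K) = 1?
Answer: sqrt(9642)/12 ≈ 8.1828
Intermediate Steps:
A = 3 (A = 4 - 1*1 = 4 - 1 = 3)
H(h, F) = -1/24 (H(h, F) = 1/(-21 - 3) = 1/(-24) = -1/24)
sqrt(H(A, 6) + 67) = sqrt(-1/24 + 67) = sqrt(1607/24) = sqrt(9642)/12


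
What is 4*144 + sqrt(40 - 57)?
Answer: 576 + I*sqrt(17) ≈ 576.0 + 4.1231*I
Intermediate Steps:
4*144 + sqrt(40 - 57) = 576 + sqrt(-17) = 576 + I*sqrt(17)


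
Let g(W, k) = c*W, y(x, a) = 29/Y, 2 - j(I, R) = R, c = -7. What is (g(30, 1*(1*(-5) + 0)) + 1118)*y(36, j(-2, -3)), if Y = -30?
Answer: -13166/15 ≈ -877.73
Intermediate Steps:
j(I, R) = 2 - R
y(x, a) = -29/30 (y(x, a) = 29/(-30) = 29*(-1/30) = -29/30)
g(W, k) = -7*W
(g(30, 1*(1*(-5) + 0)) + 1118)*y(36, j(-2, -3)) = (-7*30 + 1118)*(-29/30) = (-210 + 1118)*(-29/30) = 908*(-29/30) = -13166/15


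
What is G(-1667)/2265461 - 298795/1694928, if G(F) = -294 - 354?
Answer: -678006732839/3839793281808 ≈ -0.17657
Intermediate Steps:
G(F) = -648
G(-1667)/2265461 - 298795/1694928 = -648/2265461 - 298795/1694928 = -678006732839/3839793281808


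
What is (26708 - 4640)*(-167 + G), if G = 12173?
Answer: 264948408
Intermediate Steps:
(26708 - 4640)*(-167 + G) = (26708 - 4640)*(-167 + 12173) = 22068*12006 = 264948408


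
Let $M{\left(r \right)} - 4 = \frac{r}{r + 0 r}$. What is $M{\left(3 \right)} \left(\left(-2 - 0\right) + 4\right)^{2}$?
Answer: $20$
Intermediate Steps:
$M{\left(r \right)} = 5$ ($M{\left(r \right)} = 4 + \frac{r}{r + 0 r} = 4 + \frac{r}{r + 0} = 4 + \frac{r}{r} = 4 + 1 = 5$)
$M{\left(3 \right)} \left(\left(-2 - 0\right) + 4\right)^{2} = 5 \left(\left(-2 - 0\right) + 4\right)^{2} = 5 \left(\left(-2 + 0\right) + 4\right)^{2} = 5 \left(-2 + 4\right)^{2} = 5 \cdot 2^{2} = 5 \cdot 4 = 20$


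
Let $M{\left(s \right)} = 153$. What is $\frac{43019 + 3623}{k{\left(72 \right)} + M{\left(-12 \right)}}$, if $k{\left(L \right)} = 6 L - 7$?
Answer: $\frac{23321}{289} \approx 80.696$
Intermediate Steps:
$k{\left(L \right)} = -7 + 6 L$
$\frac{43019 + 3623}{k{\left(72 \right)} + M{\left(-12 \right)}} = \frac{43019 + 3623}{\left(-7 + 6 \cdot 72\right) + 153} = \frac{46642}{\left(-7 + 432\right) + 153} = \frac{46642}{425 + 153} = \frac{46642}{578} = 46642 \cdot \frac{1}{578} = \frac{23321}{289}$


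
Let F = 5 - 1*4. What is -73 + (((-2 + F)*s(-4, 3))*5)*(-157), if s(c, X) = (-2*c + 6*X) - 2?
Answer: 18767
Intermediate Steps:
F = 1 (F = 5 - 4 = 1)
s(c, X) = -2 - 2*c + 6*X
-73 + (((-2 + F)*s(-4, 3))*5)*(-157) = -73 + (((-2 + 1)*(-2 - 2*(-4) + 6*3))*5)*(-157) = -73 + (-(-2 + 8 + 18)*5)*(-157) = -73 + (-1*24*5)*(-157) = -73 - 24*5*(-157) = -73 - 120*(-157) = -73 + 18840 = 18767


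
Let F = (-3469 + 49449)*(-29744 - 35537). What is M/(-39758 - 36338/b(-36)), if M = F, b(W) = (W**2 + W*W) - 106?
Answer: 3731014132340/49437363 ≈ 75470.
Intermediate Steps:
b(W) = -106 + 2*W**2 (b(W) = (W**2 + W**2) - 106 = 2*W**2 - 106 = -106 + 2*W**2)
F = -3001620380 (F = 45980*(-65281) = -3001620380)
M = -3001620380
M/(-39758 - 36338/b(-36)) = -3001620380/(-39758 - 36338/(-106 + 2*(-36)**2)) = -3001620380/(-39758 - 36338/(-106 + 2*1296)) = -3001620380/(-39758 - 36338/(-106 + 2592)) = -3001620380/(-39758 - 36338/2486) = -3001620380/(-39758 - 1*18169/1243) = -3001620380/(-39758 - 18169/1243) = -3001620380/(-49437363/1243) = -3001620380*(-1243/49437363) = 3731014132340/49437363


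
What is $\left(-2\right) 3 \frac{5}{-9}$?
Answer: $\frac{10}{3} \approx 3.3333$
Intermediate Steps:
$\left(-2\right) 3 \frac{5}{-9} = - 6 \cdot 5 \left(- \frac{1}{9}\right) = \left(-6\right) \left(- \frac{5}{9}\right) = \frac{10}{3}$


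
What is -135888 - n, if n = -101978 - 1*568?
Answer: -33342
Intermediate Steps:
n = -102546 (n = -101978 - 568 = -102546)
-135888 - n = -135888 - 1*(-102546) = -135888 + 102546 = -33342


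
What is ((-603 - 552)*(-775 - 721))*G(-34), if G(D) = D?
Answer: -58747920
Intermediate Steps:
((-603 - 552)*(-775 - 721))*G(-34) = ((-603 - 552)*(-775 - 721))*(-34) = -1155*(-1496)*(-34) = 1727880*(-34) = -58747920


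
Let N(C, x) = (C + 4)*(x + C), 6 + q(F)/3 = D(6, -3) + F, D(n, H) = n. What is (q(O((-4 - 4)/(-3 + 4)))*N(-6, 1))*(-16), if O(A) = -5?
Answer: 2400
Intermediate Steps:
q(F) = 3*F (q(F) = -18 + 3*(6 + F) = -18 + (18 + 3*F) = 3*F)
N(C, x) = (4 + C)*(C + x)
(q(O((-4 - 4)/(-3 + 4)))*N(-6, 1))*(-16) = ((3*(-5))*((-6)**2 + 4*(-6) + 4*1 - 6*1))*(-16) = -15*(36 - 24 + 4 - 6)*(-16) = -15*10*(-16) = -150*(-16) = 2400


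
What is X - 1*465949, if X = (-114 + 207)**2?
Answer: -457300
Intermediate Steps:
X = 8649 (X = 93**2 = 8649)
X - 1*465949 = 8649 - 1*465949 = 8649 - 465949 = -457300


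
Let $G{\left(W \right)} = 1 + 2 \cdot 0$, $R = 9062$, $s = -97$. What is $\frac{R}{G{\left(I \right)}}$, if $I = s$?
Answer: $9062$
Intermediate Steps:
$I = -97$
$G{\left(W \right)} = 1$ ($G{\left(W \right)} = 1 + 0 = 1$)
$\frac{R}{G{\left(I \right)}} = \frac{9062}{1} = 9062 \cdot 1 = 9062$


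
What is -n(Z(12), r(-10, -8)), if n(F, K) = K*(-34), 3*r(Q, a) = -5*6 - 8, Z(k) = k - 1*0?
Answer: -1292/3 ≈ -430.67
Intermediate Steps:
Z(k) = k (Z(k) = k + 0 = k)
r(Q, a) = -38/3 (r(Q, a) = (-5*6 - 8)/3 = (-30 - 8)/3 = (⅓)*(-38) = -38/3)
n(F, K) = -34*K
-n(Z(12), r(-10, -8)) = -(-34)*(-38)/3 = -1*1292/3 = -1292/3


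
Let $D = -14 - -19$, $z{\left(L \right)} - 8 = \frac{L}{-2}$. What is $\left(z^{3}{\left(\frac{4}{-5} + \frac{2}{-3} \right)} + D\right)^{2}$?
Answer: $\frac{5130070981156}{11390625} \approx 4.5038 \cdot 10^{5}$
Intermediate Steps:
$z{\left(L \right)} = 8 - \frac{L}{2}$ ($z{\left(L \right)} = 8 + \frac{L}{-2} = 8 + L \left(- \frac{1}{2}\right) = 8 - \frac{L}{2}$)
$D = 5$ ($D = -14 + 19 = 5$)
$\left(z^{3}{\left(\frac{4}{-5} + \frac{2}{-3} \right)} + D\right)^{2} = \left(\left(8 - \frac{\frac{4}{-5} + \frac{2}{-3}}{2}\right)^{3} + 5\right)^{2} = \left(\left(8 - \frac{4 \left(- \frac{1}{5}\right) + 2 \left(- \frac{1}{3}\right)}{2}\right)^{3} + 5\right)^{2} = \left(\left(8 - \frac{- \frac{4}{5} - \frac{2}{3}}{2}\right)^{3} + 5\right)^{2} = \left(\left(8 - - \frac{11}{15}\right)^{3} + 5\right)^{2} = \left(\left(8 + \frac{11}{15}\right)^{3} + 5\right)^{2} = \left(\left(\frac{131}{15}\right)^{3} + 5\right)^{2} = \left(\frac{2248091}{3375} + 5\right)^{2} = \left(\frac{2264966}{3375}\right)^{2} = \frac{5130070981156}{11390625}$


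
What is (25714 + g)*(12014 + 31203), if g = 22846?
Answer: 2098617520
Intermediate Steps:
(25714 + g)*(12014 + 31203) = (25714 + 22846)*(12014 + 31203) = 48560*43217 = 2098617520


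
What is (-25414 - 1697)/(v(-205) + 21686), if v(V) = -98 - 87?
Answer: -9037/7167 ≈ -1.2609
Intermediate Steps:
v(V) = -185
(-25414 - 1697)/(v(-205) + 21686) = (-25414 - 1697)/(-185 + 21686) = -27111/21501 = -27111*1/21501 = -9037/7167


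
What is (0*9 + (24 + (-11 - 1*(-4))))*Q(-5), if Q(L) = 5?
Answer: 85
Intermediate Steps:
(0*9 + (24 + (-11 - 1*(-4))))*Q(-5) = (0*9 + (24 + (-11 - 1*(-4))))*5 = (0 + (24 + (-11 + 4)))*5 = (0 + (24 - 7))*5 = (0 + 17)*5 = 17*5 = 85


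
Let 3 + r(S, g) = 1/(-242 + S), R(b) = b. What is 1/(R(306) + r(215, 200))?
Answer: 27/8180 ≈ 0.0033007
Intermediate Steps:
r(S, g) = -3 + 1/(-242 + S)
1/(R(306) + r(215, 200)) = 1/(306 + (727 - 3*215)/(-242 + 215)) = 1/(306 + (727 - 645)/(-27)) = 1/(306 - 1/27*82) = 1/(306 - 82/27) = 1/(8180/27) = 27/8180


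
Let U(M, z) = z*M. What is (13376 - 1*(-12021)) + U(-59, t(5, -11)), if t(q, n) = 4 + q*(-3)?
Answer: 26046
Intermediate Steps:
t(q, n) = 4 - 3*q
U(M, z) = M*z
(13376 - 1*(-12021)) + U(-59, t(5, -11)) = (13376 - 1*(-12021)) - 59*(4 - 3*5) = (13376 + 12021) - 59*(4 - 15) = 25397 - 59*(-11) = 25397 + 649 = 26046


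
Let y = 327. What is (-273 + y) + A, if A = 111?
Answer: 165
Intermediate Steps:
(-273 + y) + A = (-273 + 327) + 111 = 54 + 111 = 165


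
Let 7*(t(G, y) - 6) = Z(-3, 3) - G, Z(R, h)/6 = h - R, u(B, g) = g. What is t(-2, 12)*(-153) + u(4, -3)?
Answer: -12261/7 ≈ -1751.6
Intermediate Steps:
Z(R, h) = -6*R + 6*h (Z(R, h) = 6*(h - R) = -6*R + 6*h)
t(G, y) = 78/7 - G/7 (t(G, y) = 6 + ((-6*(-3) + 6*3) - G)/7 = 6 + ((18 + 18) - G)/7 = 6 + (36 - G)/7 = 6 + (36/7 - G/7) = 78/7 - G/7)
t(-2, 12)*(-153) + u(4, -3) = (78/7 - 1/7*(-2))*(-153) - 3 = (78/7 + 2/7)*(-153) - 3 = (80/7)*(-153) - 3 = -12240/7 - 3 = -12261/7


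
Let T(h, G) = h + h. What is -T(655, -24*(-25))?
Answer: -1310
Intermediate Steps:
T(h, G) = 2*h
-T(655, -24*(-25)) = -2*655 = -1*1310 = -1310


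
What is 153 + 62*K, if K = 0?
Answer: 153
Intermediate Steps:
153 + 62*K = 153 + 62*0 = 153 + 0 = 153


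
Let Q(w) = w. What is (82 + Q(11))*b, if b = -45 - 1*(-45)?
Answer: 0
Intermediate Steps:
b = 0 (b = -45 + 45 = 0)
(82 + Q(11))*b = (82 + 11)*0 = 93*0 = 0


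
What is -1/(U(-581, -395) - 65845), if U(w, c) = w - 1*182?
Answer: 1/66608 ≈ 1.5013e-5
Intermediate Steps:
U(w, c) = -182 + w (U(w, c) = w - 182 = -182 + w)
-1/(U(-581, -395) - 65845) = -1/((-182 - 581) - 65845) = -1/(-763 - 65845) = -1/(-66608) = -1*(-1/66608) = 1/66608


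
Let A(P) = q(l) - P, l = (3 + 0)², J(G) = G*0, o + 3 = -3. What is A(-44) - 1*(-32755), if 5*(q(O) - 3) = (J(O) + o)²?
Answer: 164046/5 ≈ 32809.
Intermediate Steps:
o = -6 (o = -3 - 3 = -6)
J(G) = 0
l = 9 (l = 3² = 9)
q(O) = 51/5 (q(O) = 3 + (0 - 6)²/5 = 3 + (⅕)*(-6)² = 3 + (⅕)*36 = 3 + 36/5 = 51/5)
A(P) = 51/5 - P
A(-44) - 1*(-32755) = (51/5 - 1*(-44)) - 1*(-32755) = (51/5 + 44) + 32755 = 271/5 + 32755 = 164046/5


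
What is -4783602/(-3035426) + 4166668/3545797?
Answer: 14804647000681/5381502202261 ≈ 2.7510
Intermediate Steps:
-4783602/(-3035426) + 4166668/3545797 = -4783602*(-1/3035426) + 4166668*(1/3545797) = 2391801/1517713 + 4166668/3545797 = 14804647000681/5381502202261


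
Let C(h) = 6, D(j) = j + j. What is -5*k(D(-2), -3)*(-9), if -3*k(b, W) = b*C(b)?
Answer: 360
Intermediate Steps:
D(j) = 2*j
k(b, W) = -2*b (k(b, W) = -b*6/3 = -2*b)
-5*k(D(-2), -3)*(-9) = -(-10)*2*(-2)*(-9) = -(-10)*(-4)*(-9) = -5*8*(-9) = -40*(-9) = 360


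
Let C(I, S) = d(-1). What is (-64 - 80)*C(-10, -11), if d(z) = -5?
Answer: 720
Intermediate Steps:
C(I, S) = -5
(-64 - 80)*C(-10, -11) = (-64 - 80)*(-5) = -144*(-5) = 720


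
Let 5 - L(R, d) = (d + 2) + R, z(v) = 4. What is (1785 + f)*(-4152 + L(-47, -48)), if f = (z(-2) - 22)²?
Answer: -8549886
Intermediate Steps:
f = 324 (f = (4 - 22)² = (-18)² = 324)
L(R, d) = 3 - R - d (L(R, d) = 5 - ((d + 2) + R) = 5 - ((2 + d) + R) = 5 - (2 + R + d) = 5 + (-2 - R - d) = 3 - R - d)
(1785 + f)*(-4152 + L(-47, -48)) = (1785 + 324)*(-4152 + (3 - 1*(-47) - 1*(-48))) = 2109*(-4152 + (3 + 47 + 48)) = 2109*(-4152 + 98) = 2109*(-4054) = -8549886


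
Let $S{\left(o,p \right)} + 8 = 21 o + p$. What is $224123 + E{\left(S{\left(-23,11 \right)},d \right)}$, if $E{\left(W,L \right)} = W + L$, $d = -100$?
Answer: $223543$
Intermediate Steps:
$S{\left(o,p \right)} = -8 + p + 21 o$ ($S{\left(o,p \right)} = -8 + \left(21 o + p\right) = -8 + \left(p + 21 o\right) = -8 + p + 21 o$)
$E{\left(W,L \right)} = L + W$
$224123 + E{\left(S{\left(-23,11 \right)},d \right)} = 224123 + \left(-100 + \left(-8 + 11 + 21 \left(-23\right)\right)\right) = 224123 - 580 = 223543$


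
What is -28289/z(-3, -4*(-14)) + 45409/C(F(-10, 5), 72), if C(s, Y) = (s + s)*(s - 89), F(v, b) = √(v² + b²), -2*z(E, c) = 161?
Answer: 874853327/2510312 - 4041401*√5/389800 ≈ 325.32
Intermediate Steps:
z(E, c) = -161/2 (z(E, c) = -½*161 = -161/2)
F(v, b) = √(b² + v²)
C(s, Y) = 2*s*(-89 + s) (C(s, Y) = (2*s)*(-89 + s) = 2*s*(-89 + s))
-28289/z(-3, -4*(-14)) + 45409/C(F(-10, 5), 72) = -28289/(-161/2) + 45409/((2*√(5² + (-10)²)*(-89 + √(5² + (-10)²)))) = -28289*(-2/161) + 45409/((2*√(25 + 100)*(-89 + √(25 + 100)))) = 56578/161 + 45409/((2*√125*(-89 + √125))) = 56578/161 + 45409/((2*(5*√5)*(-89 + 5*√5))) = 56578/161 + 45409/((10*√5*(-89 + 5*√5))) = 56578/161 + 45409*(√5/(50*(-89 + 5*√5))) = 56578/161 + 45409*√5/(50*(-89 + 5*√5))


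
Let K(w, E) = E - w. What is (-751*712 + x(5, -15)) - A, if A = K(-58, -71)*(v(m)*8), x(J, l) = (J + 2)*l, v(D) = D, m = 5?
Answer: -534297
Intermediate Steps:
x(J, l) = l*(2 + J) (x(J, l) = (2 + J)*l = l*(2 + J))
A = -520 (A = (-71 - 1*(-58))*(5*8) = (-71 + 58)*40 = -13*40 = -520)
(-751*712 + x(5, -15)) - A = (-751*712 - 15*(2 + 5)) - 1*(-520) = (-534712 - 15*7) + 520 = (-534712 - 105) + 520 = -534817 + 520 = -534297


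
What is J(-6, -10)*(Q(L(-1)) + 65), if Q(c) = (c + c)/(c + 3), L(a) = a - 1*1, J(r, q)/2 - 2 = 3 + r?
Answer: -122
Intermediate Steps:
J(r, q) = 10 + 2*r (J(r, q) = 4 + 2*(3 + r) = 4 + (6 + 2*r) = 10 + 2*r)
L(a) = -1 + a (L(a) = a - 1 = -1 + a)
Q(c) = 2*c/(3 + c) (Q(c) = (2*c)/(3 + c) = 2*c/(3 + c))
J(-6, -10)*(Q(L(-1)) + 65) = (10 + 2*(-6))*(2*(-1 - 1)/(3 + (-1 - 1)) + 65) = (10 - 12)*(2*(-2)/(3 - 2) + 65) = -2*(2*(-2)/1 + 65) = -2*(2*(-2)*1 + 65) = -2*(-4 + 65) = -2*61 = -122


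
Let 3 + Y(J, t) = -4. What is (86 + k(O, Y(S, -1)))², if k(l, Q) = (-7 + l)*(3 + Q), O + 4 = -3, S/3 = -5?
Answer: 20164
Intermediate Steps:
S = -15 (S = 3*(-5) = -15)
O = -7 (O = -4 - 3 = -7)
Y(J, t) = -7 (Y(J, t) = -3 - 4 = -7)
(86 + k(O, Y(S, -1)))² = (86 + (-21 - 7*(-7) + 3*(-7) - 7*(-7)))² = (86 + (-21 + 49 - 21 + 49))² = (86 + 56)² = 142² = 20164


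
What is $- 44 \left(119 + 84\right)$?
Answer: $-8932$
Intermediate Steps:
$- 44 \left(119 + 84\right) = \left(-44\right) 203 = -8932$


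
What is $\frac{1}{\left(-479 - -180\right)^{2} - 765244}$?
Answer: $- \frac{1}{675843} \approx -1.4796 \cdot 10^{-6}$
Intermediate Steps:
$\frac{1}{\left(-479 - -180\right)^{2} - 765244} = \frac{1}{\left(-479 + 180\right)^{2} - 765244} = \frac{1}{\left(-299\right)^{2} - 765244} = \frac{1}{89401 - 765244} = \frac{1}{-675843} = - \frac{1}{675843}$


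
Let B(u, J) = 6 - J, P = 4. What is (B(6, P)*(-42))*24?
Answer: -2016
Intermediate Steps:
(B(6, P)*(-42))*24 = ((6 - 1*4)*(-42))*24 = ((6 - 4)*(-42))*24 = (2*(-42))*24 = -84*24 = -2016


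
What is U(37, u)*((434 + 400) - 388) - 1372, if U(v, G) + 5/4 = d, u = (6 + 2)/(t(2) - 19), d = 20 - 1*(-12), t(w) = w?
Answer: 24685/2 ≈ 12343.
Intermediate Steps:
d = 32 (d = 20 + 12 = 32)
u = -8/17 (u = (6 + 2)/(2 - 19) = 8/(-17) = 8*(-1/17) = -8/17 ≈ -0.47059)
U(v, G) = 123/4 (U(v, G) = -5/4 + 32 = 123/4)
U(37, u)*((434 + 400) - 388) - 1372 = 123*((434 + 400) - 388)/4 - 1372 = 123*(834 - 388)/4 - 1372 = (123/4)*446 - 1372 = 27429/2 - 1372 = 24685/2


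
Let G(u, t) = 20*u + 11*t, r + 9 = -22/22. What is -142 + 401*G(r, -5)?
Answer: -102397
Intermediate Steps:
r = -10 (r = -9 - 22/22 = -9 - 22*1/22 = -9 - 1 = -10)
G(u, t) = 11*t + 20*u
-142 + 401*G(r, -5) = -142 + 401*(11*(-5) + 20*(-10)) = -142 + 401*(-55 - 200) = -142 + 401*(-255) = -142 - 102255 = -102397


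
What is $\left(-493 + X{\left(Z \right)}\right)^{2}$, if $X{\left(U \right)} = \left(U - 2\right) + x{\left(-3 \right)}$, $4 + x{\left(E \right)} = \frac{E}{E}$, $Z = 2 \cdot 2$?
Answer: $244036$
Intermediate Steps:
$Z = 4$
$x{\left(E \right)} = -3$ ($x{\left(E \right)} = -4 + \frac{E}{E} = -4 + 1 = -3$)
$X{\left(U \right)} = -5 + U$ ($X{\left(U \right)} = \left(U - 2\right) - 3 = \left(-2 + U\right) - 3 = -5 + U$)
$\left(-493 + X{\left(Z \right)}\right)^{2} = \left(-493 + \left(-5 + 4\right)\right)^{2} = \left(-493 - 1\right)^{2} = \left(-494\right)^{2} = 244036$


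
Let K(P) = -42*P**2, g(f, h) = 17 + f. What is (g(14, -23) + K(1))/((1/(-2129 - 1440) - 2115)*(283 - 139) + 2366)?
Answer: 3569/98048230 ≈ 3.6400e-5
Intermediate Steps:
(g(14, -23) + K(1))/((1/(-2129 - 1440) - 2115)*(283 - 139) + 2366) = ((17 + 14) - 42*1**2)/((1/(-2129 - 1440) - 2115)*(283 - 139) + 2366) = (31 - 42*1)/((1/(-3569) - 2115)*144 + 2366) = (31 - 42)/((-1/3569 - 2115)*144 + 2366) = -11/(-7548436/3569*144 + 2366) = -11/(-1086974784/3569 + 2366) = -11/(-1078530530/3569) = -11*(-3569/1078530530) = 3569/98048230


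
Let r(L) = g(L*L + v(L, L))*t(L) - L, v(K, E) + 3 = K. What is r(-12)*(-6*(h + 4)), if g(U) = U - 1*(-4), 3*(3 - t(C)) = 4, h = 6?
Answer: -14020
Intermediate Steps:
v(K, E) = -3 + K
t(C) = 5/3 (t(C) = 3 - ⅓*4 = 3 - 4/3 = 5/3)
g(U) = 4 + U (g(U) = U + 4 = 4 + U)
r(L) = 5/3 + 2*L/3 + 5*L²/3 (r(L) = (4 + (L*L + (-3 + L)))*(5/3) - L = (4 + (L² + (-3 + L)))*(5/3) - L = (4 + (-3 + L + L²))*(5/3) - L = (1 + L + L²)*(5/3) - L = (5/3 + 5*L/3 + 5*L²/3) - L = 5/3 + 2*L/3 + 5*L²/3)
r(-12)*(-6*(h + 4)) = (5/3 + (⅔)*(-12) + (5/3)*(-12)²)*(-6*(6 + 4)) = (5/3 - 8 + (5/3)*144)*(-6*10) = (5/3 - 8 + 240)*(-1*60) = (701/3)*(-60) = -14020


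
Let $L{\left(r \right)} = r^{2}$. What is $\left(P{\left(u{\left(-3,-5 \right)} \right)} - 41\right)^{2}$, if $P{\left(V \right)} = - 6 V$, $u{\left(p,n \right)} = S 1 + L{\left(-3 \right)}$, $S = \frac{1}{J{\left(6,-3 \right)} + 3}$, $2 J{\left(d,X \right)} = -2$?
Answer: $9604$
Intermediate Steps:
$J{\left(d,X \right)} = -1$ ($J{\left(d,X \right)} = \frac{1}{2} \left(-2\right) = -1$)
$S = \frac{1}{2}$ ($S = \frac{1}{-1 + 3} = \frac{1}{2} \approx 0.5$)
$u{\left(p,n \right)} = \frac{19}{2}$ ($u{\left(p,n \right)} = \frac{1}{2} \cdot 1 + \left(-3\right)^{2} = \frac{1}{2} + 9 = \frac{19}{2}$)
$\left(P{\left(u{\left(-3,-5 \right)} \right)} - 41\right)^{2} = \left(\left(-6\right) \frac{19}{2} - 41\right)^{2} = \left(-57 - 41\right)^{2} = \left(-98\right)^{2} = 9604$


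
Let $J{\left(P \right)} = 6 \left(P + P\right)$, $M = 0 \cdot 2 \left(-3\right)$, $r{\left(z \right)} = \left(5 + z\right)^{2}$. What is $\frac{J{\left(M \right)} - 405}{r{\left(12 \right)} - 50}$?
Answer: $- \frac{405}{239} \approx -1.6946$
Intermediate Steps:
$M = 0$ ($M = 0 \left(-3\right) = 0$)
$J{\left(P \right)} = 12 P$ ($J{\left(P \right)} = 6 \cdot 2 P = 12 P$)
$\frac{J{\left(M \right)} - 405}{r{\left(12 \right)} - 50} = \frac{12 \cdot 0 - 405}{\left(5 + 12\right)^{2} - 50} = \frac{0 - 405}{17^{2} - 50} = - \frac{405}{289 - 50} = - \frac{405}{239}$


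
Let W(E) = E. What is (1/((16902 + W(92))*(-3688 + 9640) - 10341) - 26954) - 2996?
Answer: -3029081512649/101137947 ≈ -29950.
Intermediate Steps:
(1/((16902 + W(92))*(-3688 + 9640) - 10341) - 26954) - 2996 = (1/((16902 + 92)*(-3688 + 9640) - 10341) - 26954) - 2996 = (1/(16994*5952 - 10341) - 26954) - 2996 = (1/(101148288 - 10341) - 26954) - 2996 = (1/101137947 - 26954) - 2996 = -2726072223437/101137947 - 2996 = -3029081512649/101137947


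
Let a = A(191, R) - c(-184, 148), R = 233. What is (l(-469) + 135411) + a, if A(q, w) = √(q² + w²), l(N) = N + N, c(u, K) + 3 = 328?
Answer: 134148 + √90770 ≈ 1.3445e+5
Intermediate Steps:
c(u, K) = 325 (c(u, K) = -3 + 328 = 325)
l(N) = 2*N
a = -325 + √90770 (a = √(191² + 233²) - 1*325 = √(36481 + 54289) - 325 = √90770 - 325 = -325 + √90770 ≈ -23.719)
(l(-469) + 135411) + a = (2*(-469) + 135411) + (-325 + √90770) = (-938 + 135411) + (-325 + √90770) = 134473 + (-325 + √90770) = 134148 + √90770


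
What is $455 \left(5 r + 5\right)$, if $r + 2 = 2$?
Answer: $2275$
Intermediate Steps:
$r = 0$ ($r = -2 + 2 = 0$)
$455 \left(5 r + 5\right) = 455 \left(5 \cdot 0 + 5\right) = 455 \left(0 + 5\right) = 455 \cdot 5 = 2275$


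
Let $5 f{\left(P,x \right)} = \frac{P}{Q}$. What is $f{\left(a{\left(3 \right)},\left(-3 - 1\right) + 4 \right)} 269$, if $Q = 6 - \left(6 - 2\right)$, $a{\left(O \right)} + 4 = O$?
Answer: $- \frac{269}{10} \approx -26.9$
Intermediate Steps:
$a{\left(O \right)} = -4 + O$
$Q = 2$ ($Q = 6 - 4 = 2$)
$f{\left(P,x \right)} = \frac{P}{10}$ ($f{\left(P,x \right)} = \frac{P \frac{1}{2}}{5} = \frac{\frac{1}{2} P}{5} = \frac{P}{10}$)
$f{\left(a{\left(3 \right)},\left(-3 - 1\right) + 4 \right)} 269 = \frac{-4 + 3}{10} \cdot 269 = \frac{1}{10} \left(-1\right) 269 = \left(- \frac{1}{10}\right) 269 = - \frac{269}{10}$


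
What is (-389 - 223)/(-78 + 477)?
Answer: -204/133 ≈ -1.5338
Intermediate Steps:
(-389 - 223)/(-78 + 477) = -612/399 = -612*1/399 = -204/133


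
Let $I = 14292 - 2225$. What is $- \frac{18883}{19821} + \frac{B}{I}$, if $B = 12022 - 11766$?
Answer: $- \frac{222786985}{239180007} \approx -0.93146$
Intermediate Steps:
$I = 12067$
$B = 256$ ($B = 12022 - 11766 = 256$)
$- \frac{18883}{19821} + \frac{B}{I} = - \frac{18883}{19821} + \frac{256}{12067} = - \frac{222786985}{239180007}$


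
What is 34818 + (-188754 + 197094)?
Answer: 43158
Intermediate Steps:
34818 + (-188754 + 197094) = 34818 + 8340 = 43158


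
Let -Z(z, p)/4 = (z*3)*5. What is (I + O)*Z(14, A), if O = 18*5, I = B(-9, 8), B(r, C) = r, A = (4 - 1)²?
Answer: -68040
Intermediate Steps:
A = 9 (A = 3² = 9)
Z(z, p) = -60*z (Z(z, p) = -4*z*3*5 = -4*3*z*5 = -60*z)
I = -9
O = 90
(I + O)*Z(14, A) = (-9 + 90)*(-60*14) = 81*(-840) = -68040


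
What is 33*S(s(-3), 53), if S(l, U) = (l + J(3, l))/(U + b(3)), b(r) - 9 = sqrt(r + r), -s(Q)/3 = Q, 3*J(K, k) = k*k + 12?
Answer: 40920/1919 - 660*sqrt(6)/1919 ≈ 20.481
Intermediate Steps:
J(K, k) = 4 + k**2/3 (J(K, k) = (k*k + 12)/3 = (k**2 + 12)/3 = (12 + k**2)/3 = 4 + k**2/3)
s(Q) = -3*Q
b(r) = 9 + sqrt(2)*sqrt(r) (b(r) = 9 + sqrt(r + r) = 9 + sqrt(2*r) = 9 + sqrt(2)*sqrt(r))
S(l, U) = (4 + l + l**2/3)/(9 + U + sqrt(6)) (S(l, U) = (l + (4 + l**2/3))/(U + (9 + sqrt(2)*sqrt(3))) = (4 + l + l**2/3)/(U + (9 + sqrt(6))) = (4 + l + l**2/3)/(9 + U + sqrt(6)))
33*S(s(-3), 53) = 33*((4 - 3*(-3) + (-3*(-3))**2/3)/(9 + 53 + sqrt(6))) = 33*((4 + 9 + (1/3)*9**2)/(62 + sqrt(6))) = 33*((4 + 9 + (1/3)*81)/(62 + sqrt(6))) = 33*((4 + 9 + 27)/(62 + sqrt(6))) = 33*(40/(62 + sqrt(6))) = 1320/(62 + sqrt(6))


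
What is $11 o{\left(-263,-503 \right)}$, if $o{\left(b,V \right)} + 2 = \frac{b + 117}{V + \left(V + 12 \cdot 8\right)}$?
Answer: $- \frac{9207}{455} \approx -20.235$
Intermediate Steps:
$o{\left(b,V \right)} = -2 + \frac{117 + b}{96 + 2 V}$ ($o{\left(b,V \right)} = -2 + \frac{b + 117}{V + \left(V + 12 \cdot 8\right)} = -2 + \frac{117 + b}{V + \left(V + 96\right)} = -2 + \frac{117 + b}{V + \left(96 + V\right)} = -2 + \frac{117 + b}{96 + 2 V}$)
$11 o{\left(-263,-503 \right)} = 11 \frac{-75 - 263 - -2012}{2 \left(48 - 503\right)} = 11 \frac{-75 - 263 + 2012}{2 \left(-455\right)} = 11 \cdot \frac{1}{2} \left(- \frac{1}{455}\right) 1674 = 11 \left(- \frac{837}{455}\right) = - \frac{9207}{455}$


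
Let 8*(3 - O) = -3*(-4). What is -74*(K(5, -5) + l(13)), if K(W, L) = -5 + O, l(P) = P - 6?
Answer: -259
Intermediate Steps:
O = 3/2 (O = 3 - (-3)*(-4)/8 = 3 - 1/8*12 = 3 - 3/2 = 3/2 ≈ 1.5000)
l(P) = -6 + P
K(W, L) = -7/2 (K(W, L) = -5 + 3/2 = -7/2)
-74*(K(5, -5) + l(13)) = -74*(-7/2 + (-6 + 13)) = -74*(-7/2 + 7) = -74*7/2 = -259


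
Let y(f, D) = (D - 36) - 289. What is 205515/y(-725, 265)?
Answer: -13701/4 ≈ -3425.3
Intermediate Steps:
y(f, D) = -325 + D (y(f, D) = (-36 + D) - 289 = -325 + D)
205515/y(-725, 265) = 205515/(-325 + 265) = 205515/(-60) = 205515*(-1/60) = -13701/4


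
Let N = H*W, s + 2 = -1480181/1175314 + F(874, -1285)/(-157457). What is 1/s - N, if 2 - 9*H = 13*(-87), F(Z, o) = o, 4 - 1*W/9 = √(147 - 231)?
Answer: -2726987102675134/601677414223 + 2266*I*√21 ≈ -4532.3 + 10384.0*I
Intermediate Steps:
W = 36 - 18*I*√21 (W = 36 - 9*√(147 - 231) = 36 - 18*I*√21 ≈ 36.0 - 82.486*I)
H = 1133/9 (H = 2/9 - 13*(-87)/9 = 2/9 - ⅑*(-1131) = 2/9 + 377/3 = 1133/9 ≈ 125.89)
s = -601677414223/185061416498 (s = -2 + (-1480181/1175314 - 1285/(-157457)) = -2 + (-1480181*1/1175314 - 1285*(-1/157457)) = -2 + (-1480181/1175314 + 1285/157457) = -2 - 231554581227/185061416498 = -601677414223/185061416498 ≈ -3.2512)
N = 4532 - 2266*I*√21 (N = 1133*(36 - 18*I*√21)/9 = 4532 - 2266*I*√21 ≈ 4532.0 - 10384.0*I)
1/s - N = 1/(-601677414223/185061416498) - (4532 - 2266*I*√21) = -185061416498/601677414223 + (-4532 + 2266*I*√21) = -2726987102675134/601677414223 + 2266*I*√21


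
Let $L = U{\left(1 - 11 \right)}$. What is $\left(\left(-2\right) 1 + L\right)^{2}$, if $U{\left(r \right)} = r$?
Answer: $144$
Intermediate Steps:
$L = -10$ ($L = 1 - 11 = -10$)
$\left(\left(-2\right) 1 + L\right)^{2} = \left(\left(-2\right) 1 - 10\right)^{2} = \left(-2 - 10\right)^{2} = \left(-12\right)^{2} = 144$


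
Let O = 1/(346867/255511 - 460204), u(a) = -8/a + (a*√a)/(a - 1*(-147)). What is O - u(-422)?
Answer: -470401262329/24810822686547 - 422*I*√422/275 ≈ -0.01896 - 31.524*I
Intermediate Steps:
u(a) = -8/a + a^(3/2)/(147 + a) (u(a) = -8/a + a^(3/2)/(a + 147) = -8/a + a^(3/2)/(147 + a))
O = -255511/117586837377 (O = 1/(346867*(1/255511) - 460204) = 1/(346867/255511 - 460204) = 1/(-117586837377/255511) = -255511/117586837377 ≈ -2.1730e-6)
O - u(-422) = -255511/117586837377 - (-1176 + (-422)^(5/2) - 8*(-422))/((-422)*(147 - 422)) = -255511/117586837377 - (-1)*(-1176 + 178084*I*√422 + 3376)/(422*(-275)) = -255511/117586837377 - (-1)*(-1)*(2200 + 178084*I*√422)/(422*275) = -255511/117586837377 - (4/211 + 422*I*√422/275) = -255511/117586837377 + (-4/211 - 422*I*√422/275) = -470401262329/24810822686547 - 422*I*√422/275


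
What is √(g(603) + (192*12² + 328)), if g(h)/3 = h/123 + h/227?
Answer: √2425252328374/9307 ≈ 167.33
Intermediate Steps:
g(h) = 350*h/9307 (g(h) = 3*(h/123 + h/227) = 3*(350*h/27921) = 350*h/9307)
√(g(603) + (192*12² + 328)) = √((350/9307)*603 + (192*12² + 328)) = √(211050/9307 + (192*144 + 328)) = √(211050/9307 + (27648 + 328)) = √(211050/9307 + 27976) = √(260583682/9307) = √2425252328374/9307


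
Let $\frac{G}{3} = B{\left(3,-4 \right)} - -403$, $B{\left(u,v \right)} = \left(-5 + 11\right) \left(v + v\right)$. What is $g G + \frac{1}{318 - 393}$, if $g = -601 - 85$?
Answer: $- \frac{54794251}{75} \approx -7.3059 \cdot 10^{5}$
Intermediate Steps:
$B{\left(u,v \right)} = 12 v$ ($B{\left(u,v \right)} = 6 \cdot 2 v = 12 v$)
$G = 1065$ ($G = 3 \left(12 \left(-4\right) - -403\right) = 3 \left(-48 + 403\right) = 3 \cdot 355 = 1065$)
$g = -686$ ($g = -601 - 85 = -686$)
$g G + \frac{1}{318 - 393} = \left(-686\right) 1065 + \frac{1}{318 - 393} = -730590 + \frac{1}{-75} = -730590 - \frac{1}{75} = - \frac{54794251}{75}$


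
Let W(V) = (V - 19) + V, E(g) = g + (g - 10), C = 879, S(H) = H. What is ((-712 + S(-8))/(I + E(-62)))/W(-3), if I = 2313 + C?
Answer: 72/7645 ≈ 0.0094179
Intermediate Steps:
E(g) = -10 + 2*g (E(g) = g + (-10 + g) = -10 + 2*g)
W(V) = -19 + 2*V (W(V) = (-19 + V) + V = -19 + 2*V)
I = 3192 (I = 2313 + 879 = 3192)
((-712 + S(-8))/(I + E(-62)))/W(-3) = ((-712 - 8)/(3192 + (-10 + 2*(-62))))/(-19 + 2*(-3)) = (-720/(3192 + (-10 - 124)))/(-19 - 6) = -720/(3192 - 134)/(-25) = -720/3058*(-1/25) = -720*1/3058*(-1/25) = -360/1529*(-1/25) = 72/7645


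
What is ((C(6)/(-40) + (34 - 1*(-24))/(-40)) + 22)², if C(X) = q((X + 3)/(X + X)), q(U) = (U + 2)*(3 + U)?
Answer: 168662169/409600 ≈ 411.77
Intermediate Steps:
q(U) = (2 + U)*(3 + U)
C(X) = 6 + (3 + X)²/(4*X²) + 5*(3 + X)/(2*X) (C(X) = 6 + ((X + 3)/(X + X))² + 5*((X + 3)/(X + X)) = 6 + ((3 + X)/((2*X)))² + 5*((3 + X)/((2*X))) = 6 + ((3 + X)*(1/(2*X)))² + 5*((3 + X)*(1/(2*X))) = 6 + ((3 + X)/(2*X))² + 5*((3 + X)/(2*X)) = 6 + (3 + X)²/(4*X²) + 5*(3 + X)/(2*X))
((C(6)/(-40) + (34 - 1*(-24))/(-40)) + 22)² = (((35/4 + 9/6 + (9/4)/6²)/(-40) + (34 - 1*(-24))/(-40)) + 22)² = (((35/4 + 9*(⅙) + (9/4)*(1/36))*(-1/40) + (34 + 24)*(-1/40)) + 22)² = (((35/4 + 3/2 + 1/16)*(-1/40) + 58*(-1/40)) + 22)² = (((165/16)*(-1/40) - 29/20) + 22)² = ((-33/128 - 29/20) + 22)² = (-1093/640 + 22)² = (12987/640)² = 168662169/409600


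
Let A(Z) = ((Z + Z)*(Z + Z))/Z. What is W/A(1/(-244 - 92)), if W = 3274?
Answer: -275016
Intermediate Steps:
A(Z) = 4*Z (A(Z) = ((2*Z)*(2*Z))/Z = (4*Z**2)/Z = 4*Z)
W/A(1/(-244 - 92)) = 3274/((4/(-244 - 92))) = 3274/((4/(-336))) = 3274/((4*(-1/336))) = 3274/(-1/84) = 3274*(-84) = -275016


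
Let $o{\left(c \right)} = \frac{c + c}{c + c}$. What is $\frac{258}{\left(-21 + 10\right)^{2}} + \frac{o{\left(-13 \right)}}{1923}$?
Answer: $\frac{496255}{232683} \approx 2.1328$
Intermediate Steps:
$o{\left(c \right)} = 1$ ($o{\left(c \right)} = \frac{2 c}{2 c} = 2 c \frac{1}{2 c} = 1$)
$\frac{258}{\left(-21 + 10\right)^{2}} + \frac{o{\left(-13 \right)}}{1923} = \frac{258}{\left(-21 + 10\right)^{2}} + 1 \cdot \frac{1}{1923} = \frac{258}{\left(-11\right)^{2}} + 1 \cdot \frac{1}{1923} = \frac{258}{121} + \frac{1}{1923} = \frac{496255}{232683}$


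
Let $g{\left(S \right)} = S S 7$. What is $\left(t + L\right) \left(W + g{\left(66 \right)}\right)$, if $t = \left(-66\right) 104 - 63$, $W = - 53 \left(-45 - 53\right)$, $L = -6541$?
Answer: $-480619048$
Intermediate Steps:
$W = 5194$ ($W = \left(-53\right) \left(-98\right) = 5194$)
$g{\left(S \right)} = 7 S^{2}$ ($g{\left(S \right)} = S^{2} \cdot 7 = 7 S^{2}$)
$t = -6927$ ($t = -6864 - 63 = -6927$)
$\left(t + L\right) \left(W + g{\left(66 \right)}\right) = \left(-6927 - 6541\right) \left(5194 + 7 \cdot 66^{2}\right) = - 13468 \left(5194 + 7 \cdot 4356\right) = - 13468 \left(5194 + 30492\right) = \left(-13468\right) 35686 = -480619048$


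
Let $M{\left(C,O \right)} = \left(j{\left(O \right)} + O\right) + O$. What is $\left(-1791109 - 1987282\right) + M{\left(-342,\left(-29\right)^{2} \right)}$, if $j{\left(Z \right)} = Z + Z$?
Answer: $-3775027$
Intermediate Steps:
$j{\left(Z \right)} = 2 Z$
$M{\left(C,O \right)} = 4 O$ ($M{\left(C,O \right)} = \left(2 O + O\right) + O = 3 O + O = 4 O$)
$\left(-1791109 - 1987282\right) + M{\left(-342,\left(-29\right)^{2} \right)} = \left(-1791109 - 1987282\right) + 4 \left(-29\right)^{2} = -3778391 + 4 \cdot 841 = -3778391 + 3364 = -3775027$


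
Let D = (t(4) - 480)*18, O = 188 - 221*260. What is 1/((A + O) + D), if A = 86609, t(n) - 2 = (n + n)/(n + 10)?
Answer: 7/145203 ≈ 4.8208e-5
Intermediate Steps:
t(n) = 2 + 2*n/(10 + n) (t(n) = 2 + (n + n)/(n + 10) = 2 + (2*n)/(10 + n) = 2 + 2*n/(10 + n))
O = -57272 (O = 188 - 57460 = -57272)
D = -60156/7 (D = (4*(5 + 4)/(10 + 4) - 480)*18 = (4*9/14 - 480)*18 = (4*(1/14)*9 - 480)*18 = (18/7 - 480)*18 = -3342/7*18 = -60156/7 ≈ -8593.7)
1/((A + O) + D) = 1/((86609 - 57272) - 60156/7) = 1/(29337 - 60156/7) = 1/(145203/7) = 7/145203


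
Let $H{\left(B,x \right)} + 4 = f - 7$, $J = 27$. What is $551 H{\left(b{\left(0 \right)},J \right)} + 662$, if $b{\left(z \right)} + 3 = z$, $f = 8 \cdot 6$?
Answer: $21049$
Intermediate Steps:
$f = 48$
$b{\left(z \right)} = -3 + z$
$H{\left(B,x \right)} = 37$ ($H{\left(B,x \right)} = -4 + \left(48 - 7\right) = -4 + 41 = 37$)
$551 H{\left(b{\left(0 \right)},J \right)} + 662 = 551 \cdot 37 + 662 = 20387 + 662 = 21049$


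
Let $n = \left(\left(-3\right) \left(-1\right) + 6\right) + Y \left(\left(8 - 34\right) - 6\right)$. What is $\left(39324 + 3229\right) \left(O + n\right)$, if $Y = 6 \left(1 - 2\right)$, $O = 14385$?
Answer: $620678058$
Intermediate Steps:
$Y = -6$ ($Y = 6 \left(-1\right) = -6$)
$n = 201$ ($n = \left(\left(-3\right) \left(-1\right) + 6\right) - 6 \left(\left(8 - 34\right) - 6\right) = \left(3 + 6\right) - 6 \left(-26 - 6\right) = 9 - -192 = 9 + 192 = 201$)
$\left(39324 + 3229\right) \left(O + n\right) = \left(39324 + 3229\right) \left(14385 + 201\right) = 42553 \cdot 14586 = 620678058$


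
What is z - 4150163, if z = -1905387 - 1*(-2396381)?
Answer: -3659169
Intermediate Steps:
z = 490994 (z = -1905387 + 2396381 = 490994)
z - 4150163 = 490994 - 4150163 = -3659169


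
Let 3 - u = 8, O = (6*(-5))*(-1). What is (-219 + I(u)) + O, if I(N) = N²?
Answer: -164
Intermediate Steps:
O = 30 (O = -30*(-1) = 30)
u = -5 (u = 3 - 1*8 = 3 - 8 = -5)
(-219 + I(u)) + O = (-219 + (-5)²) + 30 = (-219 + 25) + 30 = -194 + 30 = -164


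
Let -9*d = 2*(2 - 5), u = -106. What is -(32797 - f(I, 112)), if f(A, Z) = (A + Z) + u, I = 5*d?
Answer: -98363/3 ≈ -32788.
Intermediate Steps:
d = 2/3 (d = -2*(2 - 5)/9 = -2*(-3)/9 = -1/9*(-6) = 2/3 ≈ 0.66667)
I = 10/3 (I = 5*(2/3) = 10/3 ≈ 3.3333)
f(A, Z) = -106 + A + Z (f(A, Z) = (A + Z) - 106 = -106 + A + Z)
-(32797 - f(I, 112)) = -(32797 - (-106 + 10/3 + 112)) = -(32797 - 1*28/3) = -(32797 - 28/3) = -1*98363/3 = -98363/3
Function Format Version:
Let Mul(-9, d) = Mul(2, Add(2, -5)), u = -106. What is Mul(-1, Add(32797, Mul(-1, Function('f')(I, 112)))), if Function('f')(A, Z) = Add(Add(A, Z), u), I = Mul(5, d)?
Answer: Rational(-98363, 3) ≈ -32788.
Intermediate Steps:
d = Rational(2, 3) (d = Mul(Rational(-1, 9), Mul(2, Add(2, -5))) = Mul(Rational(-1, 9), Mul(2, -3)) = Mul(Rational(-1, 9), -6) = Rational(2, 3) ≈ 0.66667)
I = Rational(10, 3) (I = Mul(5, Rational(2, 3)) = Rational(10, 3) ≈ 3.3333)
Function('f')(A, Z) = Add(-106, A, Z) (Function('f')(A, Z) = Add(Add(A, Z), -106) = Add(-106, A, Z))
Mul(-1, Add(32797, Mul(-1, Function('f')(I, 112)))) = Mul(-1, Add(32797, Mul(-1, Add(-106, Rational(10, 3), 112)))) = Mul(-1, Add(32797, Mul(-1, Rational(28, 3)))) = Mul(-1, Add(32797, Rational(-28, 3))) = Mul(-1, Rational(98363, 3)) = Rational(-98363, 3)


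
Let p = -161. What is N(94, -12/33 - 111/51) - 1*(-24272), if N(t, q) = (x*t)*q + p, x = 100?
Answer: 43757/187 ≈ 233.99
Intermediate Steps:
N(t, q) = -161 + 100*q*t (N(t, q) = (100*t)*q - 161 = 100*q*t - 161 = -161 + 100*q*t)
N(94, -12/33 - 111/51) - 1*(-24272) = (-161 + 100*(-12/33 - 111/51)*94) - 1*(-24272) = (-161 + 100*(-12*1/33 - 111*1/51)*94) + 24272 = (-161 + 100*(-4/11 - 37/17)*94) + 24272 = (-161 + 100*(-475/187)*94) + 24272 = (-161 - 4465000/187) + 24272 = -4495107/187 + 24272 = 43757/187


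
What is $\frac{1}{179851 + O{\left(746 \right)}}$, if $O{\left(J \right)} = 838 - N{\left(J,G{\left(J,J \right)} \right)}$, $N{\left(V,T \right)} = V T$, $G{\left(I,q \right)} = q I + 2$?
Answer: $- \frac{1}{414981739} \approx -2.4097 \cdot 10^{-9}$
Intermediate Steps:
$G{\left(I,q \right)} = 2 + I q$ ($G{\left(I,q \right)} = I q + 2 = 2 + I q$)
$N{\left(V,T \right)} = T V$
$O{\left(J \right)} = 838 - J \left(2 + J^{2}\right)$ ($O{\left(J \right)} = 838 - \left(2 + J J\right) J = 838 - \left(2 + J^{2}\right) J = 838 - J \left(2 + J^{2}\right)$)
$\frac{1}{179851 + O{\left(746 \right)}} = \frac{1}{179851 + \left(838 - 746 \left(2 + 746^{2}\right)\right)} = \frac{1}{179851 + \left(838 - 746 \left(2 + 556516\right)\right)} = \frac{1}{179851 + \left(838 - 746 \cdot 556518\right)} = \frac{1}{179851 + \left(838 - 415162428\right)} = \frac{1}{179851 - 415161590} = \frac{1}{-414981739} = - \frac{1}{414981739}$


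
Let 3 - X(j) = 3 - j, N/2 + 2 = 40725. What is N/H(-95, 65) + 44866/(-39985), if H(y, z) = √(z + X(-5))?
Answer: -44866/39985 + 40723*√15/15 ≈ 10514.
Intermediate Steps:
N = 81446 (N = -4 + 2*40725 = -4 + 81450 = 81446)
X(j) = j (X(j) = 3 - (3 - j) = 3 + (-3 + j) = j)
H(y, z) = √(-5 + z) (H(y, z) = √(z - 5) = √(-5 + z))
N/H(-95, 65) + 44866/(-39985) = 81446/(√(-5 + 65)) + 44866/(-39985) = 81446/(√60) + 44866*(-1/39985) = 81446/((2*√15)) - 44866/39985 = 81446*(√15/30) - 44866/39985 = 40723*√15/15 - 44866/39985 = -44866/39985 + 40723*√15/15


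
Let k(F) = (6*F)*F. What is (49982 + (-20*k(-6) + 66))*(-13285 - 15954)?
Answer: -1337040992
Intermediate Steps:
k(F) = 6*F**2
(49982 + (-20*k(-6) + 66))*(-13285 - 15954) = (49982 + (-120*(-6)**2 + 66))*(-13285 - 15954) = (49982 + (-120*36 + 66))*(-29239) = (49982 + (-20*216 + 66))*(-29239) = (49982 + (-4320 + 66))*(-29239) = (49982 - 4254)*(-29239) = 45728*(-29239) = -1337040992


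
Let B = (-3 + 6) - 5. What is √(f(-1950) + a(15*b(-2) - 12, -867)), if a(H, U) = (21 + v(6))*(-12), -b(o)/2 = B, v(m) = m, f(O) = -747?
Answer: 3*I*√119 ≈ 32.726*I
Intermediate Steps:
B = -2 (B = 3 - 5 = -2)
b(o) = 4 (b(o) = -2*(-2) = 4)
a(H, U) = -324 (a(H, U) = (21 + 6)*(-12) = 27*(-12) = -324)
√(f(-1950) + a(15*b(-2) - 12, -867)) = √(-747 - 324) = √(-1071) = 3*I*√119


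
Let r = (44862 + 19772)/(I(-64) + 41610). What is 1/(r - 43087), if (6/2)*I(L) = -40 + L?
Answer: -62363/2686937630 ≈ -2.3210e-5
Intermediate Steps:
I(L) = -40/3 + L/3 (I(L) = (-40 + L)/3 = -40/3 + L/3)
r = 96951/62363 (r = (44862 + 19772)/((-40/3 + (⅓)*(-64)) + 41610) = 64634/((-40/3 - 64/3) + 41610) = 64634/(-104/3 + 41610) = 64634/(124726/3) = 64634*(3/124726) = 96951/62363 ≈ 1.5546)
1/(r - 43087) = 1/(96951/62363 - 43087) = 1/(-2686937630/62363) = -62363/2686937630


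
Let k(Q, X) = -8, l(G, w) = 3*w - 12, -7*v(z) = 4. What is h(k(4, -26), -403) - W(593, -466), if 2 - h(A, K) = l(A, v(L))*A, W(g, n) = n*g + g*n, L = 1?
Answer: 3867978/7 ≈ 5.5257e+5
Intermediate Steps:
v(z) = -4/7 (v(z) = -1/7*4 = -4/7)
W(g, n) = 2*g*n (W(g, n) = g*n + g*n = 2*g*n)
l(G, w) = -12 + 3*w
h(A, K) = 2 + 96*A/7 (h(A, K) = 2 - (-12 + 3*(-4/7))*A = 2 - (-12 - 12/7)*A = 2 - (-96)*A/7 = 2 + 96*A/7)
h(k(4, -26), -403) - W(593, -466) = (2 + (96/7)*(-8)) - 2*593*(-466) = (2 - 768/7) - 1*(-552676) = -754/7 + 552676 = 3867978/7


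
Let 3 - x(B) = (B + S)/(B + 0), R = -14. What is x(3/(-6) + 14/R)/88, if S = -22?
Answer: -19/132 ≈ -0.14394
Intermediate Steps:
x(B) = 3 - (-22 + B)/B (x(B) = 3 - (B - 22)/(B + 0) = 3 - (-22 + B)/B)
x(3/(-6) + 14/R)/88 = (2 + 22/(3/(-6) + 14/(-14)))/88 = (2 + 22/(3*(-1/6) + 14*(-1/14)))*(1/88) = (2 + 22/(-1/2 - 1))*(1/88) = (2 + 22/(-3/2))*(1/88) = (2 + 22*(-2/3))*(1/88) = (2 - 44/3)*(1/88) = -38/3*1/88 = -19/132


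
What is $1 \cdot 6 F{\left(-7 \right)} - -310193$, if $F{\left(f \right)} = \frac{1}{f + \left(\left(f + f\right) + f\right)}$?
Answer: $\frac{4342699}{14} \approx 3.1019 \cdot 10^{5}$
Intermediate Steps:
$F{\left(f \right)} = \frac{1}{4 f}$ ($F{\left(f \right)} = \frac{1}{f + \left(2 f + f\right)} = \frac{1}{f + 3 f} = \frac{1}{4 f}$)
$1 \cdot 6 F{\left(-7 \right)} - -310193 = 1 \cdot 6 \frac{1}{4 \left(-7\right)} - -310193 = 6 \cdot \frac{1}{4} \left(- \frac{1}{7}\right) + 310193 = 6 \left(- \frac{1}{28}\right) + 310193 = - \frac{3}{14} + 310193 = \frac{4342699}{14}$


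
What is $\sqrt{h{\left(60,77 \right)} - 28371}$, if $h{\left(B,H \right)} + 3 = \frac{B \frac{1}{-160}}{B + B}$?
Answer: $\frac{i \sqrt{45398405}}{40} \approx 168.45 i$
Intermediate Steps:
$h{\left(B,H \right)} = - \frac{961}{320}$ ($h{\left(B,H \right)} = -3 + \frac{B \frac{1}{-160}}{B + B} = -3 + \frac{B \left(- \frac{1}{160}\right)}{2 B} = -3 + - \frac{B}{160} \frac{1}{2 B} = -3 - \frac{1}{320} = - \frac{961}{320}$)
$\sqrt{h{\left(60,77 \right)} - 28371} = \sqrt{- \frac{961}{320} - 28371} = \sqrt{- \frac{9079681}{320}} = \frac{i \sqrt{45398405}}{40}$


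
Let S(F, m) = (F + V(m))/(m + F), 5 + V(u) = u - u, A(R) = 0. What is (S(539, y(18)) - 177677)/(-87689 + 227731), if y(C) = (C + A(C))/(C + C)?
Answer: -191712415/151105318 ≈ -1.2687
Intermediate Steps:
V(u) = -5 (V(u) = -5 + (u - u) = -5 + 0 = -5)
y(C) = ½ (y(C) = (C + 0)/(C + C) = C/((2*C)) = C*(1/(2*C)) = ½)
S(F, m) = (-5 + F)/(F + m) (S(F, m) = (F - 5)/(m + F) = (-5 + F)/(F + m))
(S(539, y(18)) - 177677)/(-87689 + 227731) = ((-5 + 539)/(539 + ½) - 177677)/(-87689 + 227731) = (534/(1079/2) - 177677)/140042 = ((2/1079)*534 - 177677)*(1/140042) = (1068/1079 - 177677)*(1/140042) = -191712415/1079*1/140042 = -191712415/151105318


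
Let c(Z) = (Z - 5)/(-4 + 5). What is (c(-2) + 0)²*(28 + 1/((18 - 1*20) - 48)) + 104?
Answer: 73751/50 ≈ 1475.0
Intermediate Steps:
c(Z) = -5 + Z (c(Z) = (-5 + Z)/1 = (-5 + Z)*1 = -5 + Z)
(c(-2) + 0)²*(28 + 1/((18 - 1*20) - 48)) + 104 = ((-5 - 2) + 0)²*(28 + 1/((18 - 1*20) - 48)) + 104 = (-7 + 0)²*(28 + 1/((18 - 20) - 48)) + 104 = (-7)²*(28 + 1/(-2 - 48)) + 104 = 49*(28 + 1/(-50)) + 104 = 49*(28 - 1/50) + 104 = 49*(1399/50) + 104 = 68551/50 + 104 = 73751/50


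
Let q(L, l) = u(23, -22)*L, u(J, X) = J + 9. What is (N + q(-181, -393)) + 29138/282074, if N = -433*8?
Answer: -1305423903/141037 ≈ -9255.9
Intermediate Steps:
u(J, X) = 9 + J
q(L, l) = 32*L (q(L, l) = (9 + 23)*L = 32*L)
N = -3464
(N + q(-181, -393)) + 29138/282074 = (-3464 + 32*(-181)) + 29138/282074 = (-3464 - 5792) + 29138*(1/282074) = -9256 + 14569/141037 = -1305423903/141037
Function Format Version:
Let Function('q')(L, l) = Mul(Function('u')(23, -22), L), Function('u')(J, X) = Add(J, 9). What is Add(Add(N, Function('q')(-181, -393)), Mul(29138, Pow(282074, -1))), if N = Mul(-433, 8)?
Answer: Rational(-1305423903, 141037) ≈ -9255.9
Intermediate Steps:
Function('u')(J, X) = Add(9, J)
Function('q')(L, l) = Mul(32, L) (Function('q')(L, l) = Mul(Add(9, 23), L) = Mul(32, L))
N = -3464
Add(Add(N, Function('q')(-181, -393)), Mul(29138, Pow(282074, -1))) = Add(Add(-3464, Mul(32, -181)), Mul(29138, Pow(282074, -1))) = Add(Add(-3464, -5792), Mul(29138, Rational(1, 282074))) = Add(-9256, Rational(14569, 141037)) = Rational(-1305423903, 141037)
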